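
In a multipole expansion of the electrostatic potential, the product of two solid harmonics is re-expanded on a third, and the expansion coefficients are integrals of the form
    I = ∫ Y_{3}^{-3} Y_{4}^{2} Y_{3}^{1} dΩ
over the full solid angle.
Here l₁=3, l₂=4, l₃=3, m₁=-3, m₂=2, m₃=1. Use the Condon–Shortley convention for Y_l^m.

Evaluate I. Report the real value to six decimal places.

Checks pass: Σm=0; 10 even; l₃=3∈[1,7].
(2·3+1)(2·4+1)(2·3+1) = 441
Δ: 4! 2! 4! / 11! → 1/34650
sum: t=1:−1/72 t=2:+1/16 t=3:−1/72 = 5/144
3j²(3 4 3; 0 0 0) = Δ·Π!·Σ² = 2/77  (sign -1)
sum: t=4:+1/192 = 1/192
3j²(3 4 3; -3 2 1) = Δ·Π!·Σ² = 3/77  (sign +1)
combine: 4πI² = 441·2/77·3/77 = 54/121
take √, sign -1: I = -0.18845135

-0.188451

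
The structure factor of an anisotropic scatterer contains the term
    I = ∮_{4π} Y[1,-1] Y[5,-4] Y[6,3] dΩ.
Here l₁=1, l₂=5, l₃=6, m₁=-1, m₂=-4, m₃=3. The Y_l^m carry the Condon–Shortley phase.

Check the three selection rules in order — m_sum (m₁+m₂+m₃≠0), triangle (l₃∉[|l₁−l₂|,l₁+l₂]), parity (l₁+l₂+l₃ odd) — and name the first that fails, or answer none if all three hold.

azimuthal sum: -1 − 4 + 3 = -2  ✗
4 ≤ 6 ≤ 6 (triangle on l)
L = 1 + 5 + 6 = 12 (even)

m_sum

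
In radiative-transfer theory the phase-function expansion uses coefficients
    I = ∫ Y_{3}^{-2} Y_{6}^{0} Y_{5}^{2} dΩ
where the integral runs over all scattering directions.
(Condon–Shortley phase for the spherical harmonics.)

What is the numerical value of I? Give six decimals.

-0.165130

Rules hold: Σm=0, L=14 even, 3≤5≤9.
N = 7·13·11 = 1001
Δ = 4!·2!·8!/15! = 1/675675
Racah Σ t=1..3: t=1:−1/8640 t=2:+1/2304 t=3:−1/8640 = 7/34560
⇒ 3j(3 6 5; 0 0 0)² = 7/429, sgn -1
Racah Σ t=3..4: t=3:−1/8640 t=4:+1/34560 = -1/11520
⇒ 3j(3 6 5; -2 0 2)² = 3/143, sgn +1
4πI² = N·(3j₀)²·(3jₘ)² = 49/143
I = -1·√(0.342657/4π) = -0.16512966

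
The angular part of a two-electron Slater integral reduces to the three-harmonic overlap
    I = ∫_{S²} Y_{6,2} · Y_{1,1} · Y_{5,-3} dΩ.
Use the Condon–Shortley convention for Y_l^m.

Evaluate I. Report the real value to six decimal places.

0.100084

Checks pass: Σm=0; 12 even; l₃=5∈[5,7].
(2·6+1)(2·1+1)(2·5+1) = 429
Δ: 2! 10! 0! / 13! → 1/858
sum: t=1:−1/14400 = -1/14400
3j²(6 1 5; 0 0 0) = Δ·Π!·Σ² = 6/143  (sign +1)
sum: t=2:+1/161280 = 1/161280
3j²(6 1 5; 2 1 -3) = Δ·Π!·Σ² = 1/143  (sign +1)
combine: 4πI² = 429·6/143·1/143 = 18/143
take √, sign +1: I = 0.10008369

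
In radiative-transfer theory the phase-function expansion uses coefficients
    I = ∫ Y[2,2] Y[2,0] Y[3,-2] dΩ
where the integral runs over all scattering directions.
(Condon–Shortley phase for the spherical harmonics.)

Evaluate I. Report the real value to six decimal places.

L=7 odd ⇒ parity kills the (l;000) factor ⇒ I = 0

0.000000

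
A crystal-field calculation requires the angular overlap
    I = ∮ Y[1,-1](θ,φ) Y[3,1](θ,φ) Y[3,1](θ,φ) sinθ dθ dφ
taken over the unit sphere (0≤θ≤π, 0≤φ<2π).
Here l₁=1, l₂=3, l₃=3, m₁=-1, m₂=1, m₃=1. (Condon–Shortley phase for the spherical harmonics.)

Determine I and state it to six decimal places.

-1 + 1 + 1 = 1 ≠ 0: azimuthal integral kills it; I = 0

0.000000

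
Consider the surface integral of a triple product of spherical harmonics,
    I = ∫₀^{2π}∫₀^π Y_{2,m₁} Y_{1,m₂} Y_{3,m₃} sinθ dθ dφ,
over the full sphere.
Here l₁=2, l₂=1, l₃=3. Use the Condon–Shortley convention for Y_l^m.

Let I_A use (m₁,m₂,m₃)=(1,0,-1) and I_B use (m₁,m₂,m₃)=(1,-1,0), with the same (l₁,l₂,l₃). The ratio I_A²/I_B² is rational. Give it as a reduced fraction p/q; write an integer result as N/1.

Shared (l₁,l₂,l₃)=(2,1,3): N and (l;000)² cancel in I_A²/I_B².
A: Δ = 0!·4!·2!/7! = 1/105; Racah Σ t=0..0: t=0:+1/6 = 1/6; ⇒ 3j(2 1 3; 1 0 -1)² = 8/105, sgn +1
B: Δ = 0!·4!·2!/7! = 1/105; Racah Σ t=0..0: t=0:+1/12 = 1/12; ⇒ 3j(2 1 3; 1 -1 0)² = 1/35, sgn -1
I_A²/I_B² = (8/105)/(1/35) = 8/3

8/3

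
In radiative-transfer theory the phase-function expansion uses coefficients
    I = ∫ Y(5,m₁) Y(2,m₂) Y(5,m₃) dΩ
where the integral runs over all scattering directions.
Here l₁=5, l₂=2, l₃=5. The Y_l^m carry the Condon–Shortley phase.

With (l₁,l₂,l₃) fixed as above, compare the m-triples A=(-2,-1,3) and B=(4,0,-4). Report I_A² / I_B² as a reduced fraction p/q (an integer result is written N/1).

25/9

Same 5,2,5: normalisation and zero-m 3j drop out of the ratio.
A: Δ: 2! 8! 2! / 13! → 1/38610; sum: t=0:+1/10080 t=1:−1/2880 = -1/4032; 3j²(5 2 5; -2 -1 3) = Δ·Π!·Σ² = 10/429  (sign -1)
B: Δ: 2! 8! 2! / 13! → 1/38610; sum: t=0:+1/20160 t=1:−1/40320 = 1/40320; 3j²(5 2 5; 4 0 -4) = Δ·Π!·Σ² = 6/715  (sign -1)
I_A²/I_B² = (10/429)/(6/715) = 25/9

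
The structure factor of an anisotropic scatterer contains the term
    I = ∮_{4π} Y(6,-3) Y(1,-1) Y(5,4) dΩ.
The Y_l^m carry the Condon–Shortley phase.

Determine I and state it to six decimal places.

Checks pass: Σm=0; 12 even; l₃=5∈[5,7].
(2·6+1)(2·1+1)(2·5+1) = 429
Δ: 2! 10! 0! / 13! → 1/858
sum: t=1:−1/14400 = -1/14400
3j²(6 1 5; 0 0 0) = Δ·Π!·Σ² = 6/143  (sign +1)
sum: t=0:+1/725760 = 1/725760
3j²(6 1 5; -3 -1 4) = Δ·Π!·Σ² = 1/286  (sign -1)
combine: 4πI² = 429·6/143·1/286 = 9/143
take √, sign -1: I = -0.07076985

-0.070770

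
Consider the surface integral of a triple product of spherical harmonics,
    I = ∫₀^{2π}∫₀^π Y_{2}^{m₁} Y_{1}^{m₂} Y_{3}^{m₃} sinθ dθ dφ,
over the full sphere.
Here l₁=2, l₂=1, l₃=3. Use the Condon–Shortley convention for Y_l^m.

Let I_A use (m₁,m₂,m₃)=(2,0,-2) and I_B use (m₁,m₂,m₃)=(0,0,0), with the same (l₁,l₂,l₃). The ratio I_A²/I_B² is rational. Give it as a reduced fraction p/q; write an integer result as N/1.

5/9

l's match ⇒ only the (l;m) 3-j factors differ between A and B.
A: triangle coeff Δ(2,1,3) = 1/105; Σ_t [0,0]: t=0:+1/24 = 1/24; (3j)²=1/21 [(2 1 3; 2 0 -2)], sign=-1
B: triangle coeff Δ(2,1,3) = 1/105; Σ_t [0,0]: t=0:+1/4 = 1/4; (3j)²=3/35 [(2 1 3; 0 0 0)], sign=-1
I_A²/I_B² = (1/21)/(3/35) = 5/9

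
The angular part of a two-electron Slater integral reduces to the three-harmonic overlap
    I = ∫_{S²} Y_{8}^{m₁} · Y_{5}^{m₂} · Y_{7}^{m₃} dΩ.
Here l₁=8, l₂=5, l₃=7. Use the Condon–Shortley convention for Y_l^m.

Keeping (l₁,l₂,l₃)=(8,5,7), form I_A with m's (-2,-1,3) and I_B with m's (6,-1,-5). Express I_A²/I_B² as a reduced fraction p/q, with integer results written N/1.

Shared (l₁,l₂,l₃)=(8,5,7): N and (l;000)² cancel in I_A²/I_B².
A: Δ = 6!·10!·4!/21! = 1/814773960; Racah Σ t=0..4: t=0:+1/62705664000 t=1:−1/261273600 t=2:+1/15482880 t=3:−1/6531840 t=4:+1/19906560 = -377/8957952000; ⇒ 3j(8 5 7; -2 -1 3)² = 10933/1279080, sgn -1
B: Δ = 6!·10!·4!/21! = 1/814773960; Racah Σ t=0..2: t=0:+1/1393459200 t=1:−1/261273600 t=2:+1/696729600 = -1/597196800; ⇒ 3j(8 5 7; 6 -1 -5)² = 77/7752, sgn -1
I_A²/I_B² = (10933/1279080)/(77/7752) = 10933/12705

10933/12705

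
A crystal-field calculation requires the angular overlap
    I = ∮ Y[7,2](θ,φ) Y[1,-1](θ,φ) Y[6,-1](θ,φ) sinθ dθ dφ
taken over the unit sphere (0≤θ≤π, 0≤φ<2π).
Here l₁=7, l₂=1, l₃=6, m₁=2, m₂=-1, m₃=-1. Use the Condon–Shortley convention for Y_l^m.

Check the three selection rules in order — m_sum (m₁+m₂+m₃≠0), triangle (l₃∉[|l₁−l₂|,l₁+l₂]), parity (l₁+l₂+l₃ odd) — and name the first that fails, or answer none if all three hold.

none

m₁+m₂+m₃ = 2 − 1 − 1 = 0  ✓
triangle: |7−1|=6 ≤ l₃=6 ≤ 7+1=8  ✓
parity: l₁+l₂+l₃ = 14 is even  ✓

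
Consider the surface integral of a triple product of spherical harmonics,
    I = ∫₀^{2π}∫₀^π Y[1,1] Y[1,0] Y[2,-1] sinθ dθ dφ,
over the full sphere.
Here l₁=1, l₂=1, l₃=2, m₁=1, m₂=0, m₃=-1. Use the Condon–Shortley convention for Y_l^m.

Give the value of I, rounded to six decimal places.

Checks pass: Σm=0; 4 even; l₃=2∈[0,2].
(2·1+1)(2·1+1)(2·2+1) = 45
Δ: 0! 2! 2! / 5! → 1/30
sum: t=0:+1/1 = 1/1
3j²(1 1 2; 0 0 0) = Δ·Π!·Σ² = 2/15  (sign +1)
sum: t=0:+1/2 = 1/2
3j²(1 1 2; 1 0 -1) = Δ·Π!·Σ² = 1/10  (sign -1)
combine: 4πI² = 45·2/15·1/10 = 3/5
take √, sign -1: I = -0.21850969

-0.218510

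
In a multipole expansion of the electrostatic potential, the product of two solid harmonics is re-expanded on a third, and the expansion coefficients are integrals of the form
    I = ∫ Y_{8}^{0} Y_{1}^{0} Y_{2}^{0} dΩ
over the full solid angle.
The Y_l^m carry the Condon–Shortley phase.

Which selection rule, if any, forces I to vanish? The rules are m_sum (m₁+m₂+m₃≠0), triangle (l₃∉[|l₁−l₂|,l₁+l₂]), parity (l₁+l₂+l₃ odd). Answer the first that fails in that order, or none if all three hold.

Σmᵢ = 0  ✓
l₃∈[|l₁−l₂|,l₁+l₂]=[7,9], have l₃=2  ✗
Σlᵢ = 11 ⇒ odd

triangle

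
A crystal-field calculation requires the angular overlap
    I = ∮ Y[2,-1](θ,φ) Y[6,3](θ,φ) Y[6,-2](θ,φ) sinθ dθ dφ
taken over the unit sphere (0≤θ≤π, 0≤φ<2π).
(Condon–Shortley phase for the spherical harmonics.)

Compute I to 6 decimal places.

-0.140463

m-sum 0 ✓  L=14 even ✓  4≤6≤8 ✓
Π(2lᵢ+1) = 5×13×13 = 845
triangle coeff Δ(2,6,6) = 1/90090
Σ_t [0,2]: t=0:+1/69120 t=1:−1/14400 t=2:+1/69120 = -7/172800
(3j)²=14/715 [(2 6 6; 0 0 0)], sign=-1
Σ_t [1,2]: t=1:−1/161280 t=2:+1/60480 = 1/96768
(3j)²=15/1001 [(2 6 6; -1 3 -2)], sign=+1
⇒ 4πI² = 30/121
I = (-1)√(30/121/(4π)) = -0.14046335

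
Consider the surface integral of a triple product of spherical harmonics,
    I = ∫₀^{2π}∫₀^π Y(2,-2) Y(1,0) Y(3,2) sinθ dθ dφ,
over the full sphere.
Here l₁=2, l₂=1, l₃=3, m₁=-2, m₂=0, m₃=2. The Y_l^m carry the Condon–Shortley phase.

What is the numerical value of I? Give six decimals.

m-sum 0 ✓  L=6 even ✓  1≤3≤3 ✓
Π(2lᵢ+1) = 5×3×7 = 105
triangle coeff Δ(2,1,3) = 1/105
Σ_t [0,0]: t=0:+1/4 = 1/4
(3j)²=3/35 [(2 1 3; 0 0 0)], sign=-1
Σ_t [0,0]: t=0:+1/24 = 1/24
(3j)²=1/21 [(2 1 3; -2 0 2)], sign=-1
⇒ 4πI² = 3/7
I = (+1)√(3/7/(4π)) = 0.18467439

0.184674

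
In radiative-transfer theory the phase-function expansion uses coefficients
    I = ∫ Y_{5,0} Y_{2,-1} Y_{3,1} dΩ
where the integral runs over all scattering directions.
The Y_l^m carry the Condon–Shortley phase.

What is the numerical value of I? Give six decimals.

Rules hold: Σm=0, L=10 even, 3≤3≤7.
N = 11·5·7 = 385
Δ = 4!·6!·0!/11! = 1/2310
Racah Σ t=2..2: t=2:+1/144 = 1/144
⇒ 3j(5 2 3; 0 0 0)² = 10/231, sgn -1
Racah Σ t=1..1: t=1:−1/288 = -1/288
⇒ 3j(5 2 3; 0 -1 1)² = 5/231, sgn -1
4πI² = N·(3j₀)²·(3jₘ)² = 250/693
I = +1·√(0.36075/4π) = 0.16943318

0.169433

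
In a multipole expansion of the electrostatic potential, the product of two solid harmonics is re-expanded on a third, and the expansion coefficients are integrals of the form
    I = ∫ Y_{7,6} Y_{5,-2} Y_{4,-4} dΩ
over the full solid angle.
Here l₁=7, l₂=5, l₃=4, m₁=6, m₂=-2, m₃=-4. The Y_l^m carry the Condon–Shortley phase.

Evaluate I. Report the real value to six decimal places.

m-sum 0 ✓  L=16 even ✓  2≤4≤12 ✓
Π(2lᵢ+1) = 15×11×9 = 1485
triangle coeff Δ(7,5,4) = 1/6126120
Σ_t [3,5]: t=3:−1/69120 t=4:+1/20736 t=5:−1/69120 = 1/51840
(3j)²=280/21879 [(7 5 4; 0 0 0)], sign=+1
Σ_t [1,1]: t=1:−1/7257600 = -1/7257600
(3j)²=2/85 [(7 5 4; 6 -2 -4)], sign=-1
⇒ 4πI² = 1680/3757
I = (-1)√(1680/3757/(4π)) = -0.18863797

-0.188638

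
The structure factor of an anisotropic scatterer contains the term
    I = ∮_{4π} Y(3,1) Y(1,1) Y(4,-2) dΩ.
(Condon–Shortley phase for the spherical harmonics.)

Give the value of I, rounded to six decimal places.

Checks pass: Σm=0; 8 even; l₃=4∈[2,4].
(2·3+1)(2·1+1)(2·4+1) = 189
Δ: 0! 6! 2! / 9! → 1/252
sum: t=0:+1/36 = 1/36
3j²(3 1 4; 0 0 0) = Δ·Π!·Σ² = 4/63  (sign +1)
sum: t=0:+1/96 = 1/96
3j²(3 1 4; 1 1 -2) = Δ·Π!·Σ² = 5/84  (sign +1)
combine: 4πI² = 189·4/63·5/84 = 5/7
take √, sign +1: I = 0.23841361

0.238414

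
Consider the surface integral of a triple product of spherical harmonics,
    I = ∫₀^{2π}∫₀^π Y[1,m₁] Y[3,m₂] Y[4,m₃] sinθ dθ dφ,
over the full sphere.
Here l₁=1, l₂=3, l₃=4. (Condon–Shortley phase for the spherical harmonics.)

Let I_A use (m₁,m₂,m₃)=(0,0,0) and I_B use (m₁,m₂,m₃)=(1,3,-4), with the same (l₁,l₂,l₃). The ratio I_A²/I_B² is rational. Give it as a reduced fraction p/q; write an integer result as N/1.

4/7

Shared (l₁,l₂,l₃)=(1,3,4): N and (l;000)² cancel in I_A²/I_B².
A: Δ = 0!·2!·6!/9! = 1/252; Racah Σ t=0..0: t=0:+1/36 = 1/36; ⇒ 3j(1 3 4; 0 0 0)² = 4/63, sgn +1
B: Δ = 0!·2!·6!/9! = 1/252; Racah Σ t=0..0: t=0:+1/1440 = 1/1440; ⇒ 3j(1 3 4; 1 3 -4)² = 1/9, sgn +1
I_A²/I_B² = (4/63)/(1/9) = 4/7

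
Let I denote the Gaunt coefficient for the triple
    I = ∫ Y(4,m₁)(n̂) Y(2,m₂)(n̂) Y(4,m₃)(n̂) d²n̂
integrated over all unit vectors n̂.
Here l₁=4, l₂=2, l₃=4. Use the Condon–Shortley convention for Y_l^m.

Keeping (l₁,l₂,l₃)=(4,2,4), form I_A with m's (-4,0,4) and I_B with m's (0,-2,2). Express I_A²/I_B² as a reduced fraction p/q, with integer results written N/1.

Shared (l₁,l₂,l₃)=(4,2,4): N and (l;000)² cancel in I_A²/I_B².
A: Δ = 2!·6!·2!/11! = 1/13860; Racah Σ t=2..2: t=2:+1/2880 = 1/2880; ⇒ 3j(4 2 4; -4 0 4)² = 28/495, sgn +1
B: Δ = 2!·6!·2!/11! = 1/13860; Racah Σ t=0..0: t=0:+1/192 = 1/192; ⇒ 3j(4 2 4; 0 -2 2)² = 3/77, sgn +1
I_A²/I_B² = (28/495)/(3/77) = 196/135

196/135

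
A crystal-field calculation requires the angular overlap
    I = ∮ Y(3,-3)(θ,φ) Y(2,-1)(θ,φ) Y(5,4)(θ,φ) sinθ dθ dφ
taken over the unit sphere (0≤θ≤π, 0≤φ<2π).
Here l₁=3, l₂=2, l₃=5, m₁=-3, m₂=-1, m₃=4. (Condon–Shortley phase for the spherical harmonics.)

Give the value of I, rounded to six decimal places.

0.219610

Rules hold: Σm=0, L=10 even, 1≤5≤5.
N = 7·5·11 = 385
Δ = 0!·6!·4!/11! = 1/2310
Racah Σ t=0..0: t=0:+1/144 = 1/144
⇒ 3j(3 2 5; 0 0 0)² = 10/231, sgn -1
Racah Σ t=0..0: t=0:+1/4320 = 1/4320
⇒ 3j(3 2 5; -3 -1 4)² = 2/55, sgn -1
4πI² = N·(3j₀)²·(3jₘ)² = 20/33
I = +1·√(0.606061/4π) = 0.21961050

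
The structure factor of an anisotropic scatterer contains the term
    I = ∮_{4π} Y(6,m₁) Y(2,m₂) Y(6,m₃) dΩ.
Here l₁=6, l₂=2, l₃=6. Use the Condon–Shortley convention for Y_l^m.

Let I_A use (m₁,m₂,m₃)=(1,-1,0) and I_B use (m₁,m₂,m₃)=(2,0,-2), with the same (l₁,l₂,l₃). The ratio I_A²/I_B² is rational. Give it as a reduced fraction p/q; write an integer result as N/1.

7/100

Same 6,2,6: normalisation and zero-m 3j drop out of the ratio.
A: Δ: 2! 10! 2! / 15! → 1/90090; sum: t=0:+1/28800 t=1:−1/34560 = 1/172800; 3j²(6 2 6; 1 -1 0) = Δ·Π!·Σ² = 1/1430  (sign +1)
B: Δ: 2! 10! 2! / 15! → 1/90090; sum: t=0:+1/69120 t=1:−1/30240 t=2:+1/322560 = -1/64512; 3j²(6 2 6; 2 0 -2) = Δ·Π!·Σ² = 10/1001  (sign -1)
I_A²/I_B² = (1/1430)/(10/1001) = 7/100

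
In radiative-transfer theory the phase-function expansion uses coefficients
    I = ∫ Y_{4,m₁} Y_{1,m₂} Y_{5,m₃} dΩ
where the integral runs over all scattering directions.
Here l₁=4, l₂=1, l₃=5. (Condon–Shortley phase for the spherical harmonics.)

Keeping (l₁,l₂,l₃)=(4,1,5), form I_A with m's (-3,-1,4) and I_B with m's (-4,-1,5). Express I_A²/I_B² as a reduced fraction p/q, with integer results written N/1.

Shared (l₁,l₂,l₃)=(4,1,5): N and (l;000)² cancel in I_A²/I_B².
A: Δ = 0!·8!·2!/11! = 1/495; Racah Σ t=0..0: t=0:+1/10080 = 1/10080; ⇒ 3j(4 1 5; -3 -1 4)² = 4/55, sgn -1
B: Δ = 0!·8!·2!/11! = 1/495; Racah Σ t=0..0: t=0:+1/80640 = 1/80640; ⇒ 3j(4 1 5; -4 -1 5)² = 1/11, sgn +1
I_A²/I_B² = (4/55)/(1/11) = 4/5

4/5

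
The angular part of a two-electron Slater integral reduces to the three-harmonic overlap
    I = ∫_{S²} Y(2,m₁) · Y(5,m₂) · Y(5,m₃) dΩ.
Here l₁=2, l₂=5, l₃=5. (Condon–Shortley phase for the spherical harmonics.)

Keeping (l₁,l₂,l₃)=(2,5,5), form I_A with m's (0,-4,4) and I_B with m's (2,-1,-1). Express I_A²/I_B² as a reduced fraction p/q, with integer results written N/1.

Shared (l₁,l₂,l₃)=(2,5,5): N and (l;000)² cancel in I_A²/I_B².
A: Δ = 2!·2!·8!/13! = 1/38610; Racah Σ t=0..1: t=0:+1/20160 t=1:−1/40320 = 1/40320; ⇒ 3j(2 5 5; 0 -4 4)² = 6/715, sgn -1
B: Δ = 2!·2!·8!/13! = 1/38610; Racah Σ t=0..0: t=0:+1/2304 = 1/2304; ⇒ 3j(2 5 5; 2 -1 -1)² = 5/143, sgn +1
I_A²/I_B² = (6/715)/(5/143) = 6/25

6/25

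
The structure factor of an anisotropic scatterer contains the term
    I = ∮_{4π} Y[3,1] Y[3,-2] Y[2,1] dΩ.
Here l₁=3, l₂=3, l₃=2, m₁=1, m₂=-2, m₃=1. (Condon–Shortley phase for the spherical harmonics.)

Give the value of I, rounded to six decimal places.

0.162868

m-sum 0 ✓  L=8 even ✓  0≤2≤6 ✓
Π(2lᵢ+1) = 7×7×5 = 245
triangle coeff Δ(3,3,2) = 1/3780
Σ_t [1,3]: t=1:−1/24 t=2:+1/4 t=3:−1/24 = 1/6
(3j)²=4/105 [(3 3 2; 0 0 0)], sign=+1
Σ_t [0,1]: t=0:+1/48 t=1:−1/12 = -1/16
(3j)²=1/28 [(3 3 2; 1 -2 1)], sign=+1
⇒ 4πI² = 1/3
I = (+1)√(1/3/(4π)) = 0.16286750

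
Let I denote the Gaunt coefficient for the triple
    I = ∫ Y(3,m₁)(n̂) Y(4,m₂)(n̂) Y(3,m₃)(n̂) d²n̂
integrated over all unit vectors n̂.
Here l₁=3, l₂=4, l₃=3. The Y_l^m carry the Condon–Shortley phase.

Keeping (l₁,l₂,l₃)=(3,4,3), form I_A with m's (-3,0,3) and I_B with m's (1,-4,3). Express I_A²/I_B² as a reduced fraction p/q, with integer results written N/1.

3/14

Shared (l₁,l₂,l₃)=(3,4,3): N and (l;000)² cancel in I_A²/I_B².
A: Δ = 4!·2!·4!/11! = 1/34650; Racah Σ t=4..4: t=4:+1/1152 = 1/1152; ⇒ 3j(3 4 3; -3 0 3)² = 1/154, sgn +1
B: Δ = 4!·2!·4!/11! = 1/34650; Racah Σ t=0..0: t=0:+1/1152 = 1/1152; ⇒ 3j(3 4 3; 1 -4 3)² = 1/33, sgn +1
I_A²/I_B² = (1/154)/(1/33) = 3/14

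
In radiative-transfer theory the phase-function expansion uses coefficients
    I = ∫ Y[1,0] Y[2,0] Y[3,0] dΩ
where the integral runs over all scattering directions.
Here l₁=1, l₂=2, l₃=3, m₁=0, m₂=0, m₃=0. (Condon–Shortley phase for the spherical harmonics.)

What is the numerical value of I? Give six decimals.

0.247767

m-sum 0 ✓  L=6 even ✓  1≤3≤3 ✓
Π(2lᵢ+1) = 3×5×7 = 105
triangle coeff Δ(1,2,3) = 1/105
Σ_t [0,0]: t=0:+1/4 = 1/4
(3j)²=3/35 [(1 2 3; 0 0 0)], sign=-1
(m-triple is (0,0,0) — same symbol as above.)
⇒ 4πI² = 27/35
I = (+1)√(27/35/(4π)) = 0.24776670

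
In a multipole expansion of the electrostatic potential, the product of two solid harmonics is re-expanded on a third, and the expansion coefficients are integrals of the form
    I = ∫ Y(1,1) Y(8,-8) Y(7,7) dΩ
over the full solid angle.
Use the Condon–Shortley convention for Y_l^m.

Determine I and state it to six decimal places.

Checks pass: Σm=0; 16 even; l₃=7∈[7,9].
(2·1+1)(2·8+1)(2·7+1) = 765
Δ: 2! 0! 14! / 17! → 1/2040
sum: t=1:−1/25401600 = -1/25401600
3j²(1 8 7; 0 0 0) = Δ·Π!·Σ² = 8/255  (sign +1)
sum: t=0:+1/174356582400 = 1/174356582400
3j²(1 8 7; 1 -8 7) = Δ·Π!·Σ² = 1/17  (sign +1)
combine: 4πI² = 765·8/255·1/17 = 24/17
take √, sign +1: I = 0.33517856

0.335179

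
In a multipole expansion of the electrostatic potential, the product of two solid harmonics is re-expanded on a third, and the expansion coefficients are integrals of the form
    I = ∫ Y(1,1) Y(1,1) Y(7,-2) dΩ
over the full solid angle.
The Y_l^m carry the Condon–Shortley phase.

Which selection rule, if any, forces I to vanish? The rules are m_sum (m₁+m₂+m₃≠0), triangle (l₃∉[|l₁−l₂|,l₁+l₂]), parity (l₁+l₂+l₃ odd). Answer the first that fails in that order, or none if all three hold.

azimuthal sum: 1 + 1 − 2 = 0  ✓
0 ≤ 7 ≤ 2 (triangle on l)  ✗
L = 1 + 1 + 7 = 9 (odd)

triangle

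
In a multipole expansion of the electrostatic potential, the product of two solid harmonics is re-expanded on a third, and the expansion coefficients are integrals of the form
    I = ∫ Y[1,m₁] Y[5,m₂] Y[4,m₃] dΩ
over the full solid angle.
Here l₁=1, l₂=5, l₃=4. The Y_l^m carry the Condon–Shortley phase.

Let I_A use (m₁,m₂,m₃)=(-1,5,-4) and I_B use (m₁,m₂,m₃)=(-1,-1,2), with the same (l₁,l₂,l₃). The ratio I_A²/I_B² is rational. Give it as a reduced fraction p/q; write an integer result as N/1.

15/2

l's match ⇒ only the (l;m) 3-j factors differ between A and B.
A: triangle coeff Δ(1,5,4) = 1/495; Σ_t [2,2]: t=2:+1/80640 = 1/80640; (3j)²=1/11 [(1 5 4; -1 5 -4)], sign=+1
B: triangle coeff Δ(1,5,4) = 1/495; Σ_t [2,2]: t=2:+1/2880 = 1/2880; (3j)²=2/165 [(1 5 4; -1 -1 2)], sign=+1
I_A²/I_B² = (1/11)/(2/165) = 15/2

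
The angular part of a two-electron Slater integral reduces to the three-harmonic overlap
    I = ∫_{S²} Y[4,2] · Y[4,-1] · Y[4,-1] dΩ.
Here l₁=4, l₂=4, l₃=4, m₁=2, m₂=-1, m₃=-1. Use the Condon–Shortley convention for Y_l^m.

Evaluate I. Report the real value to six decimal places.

0.144370

m-sum 0 ✓  L=12 even ✓  0≤4≤8 ✓
Π(2lᵢ+1) = 9×9×9 = 729
triangle coeff Δ(4,4,4) = 1/450450
Σ_t [0,4]: t=0:+1/13824 t=1:−1/216 t=2:+1/64 t=3:−1/216 t=4:+1/13824 = 5/768
(3j)²=18/1001 [(4 4 4; 0 0 0)], sign=+1
Σ_t [0,2]: t=0:+1/576 t=1:−1/144 t=2:+1/576 = -1/288
(3j)²=20/1001 [(4 4 4; 2 -1 -1)], sign=+1
⇒ 4πI² = 262440/1002001
I = (+1)√(262440/1002001/(4π)) = 0.14436968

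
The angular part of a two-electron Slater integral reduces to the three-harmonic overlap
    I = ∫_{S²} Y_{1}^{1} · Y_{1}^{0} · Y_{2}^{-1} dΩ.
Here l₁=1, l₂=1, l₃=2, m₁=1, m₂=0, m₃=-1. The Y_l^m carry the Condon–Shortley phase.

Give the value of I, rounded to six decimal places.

-0.218510

Rules hold: Σm=0, L=4 even, 0≤2≤2.
N = 3·3·5 = 45
Δ = 0!·2!·2!/5! = 1/30
Racah Σ t=0..0: t=0:+1/1 = 1/1
⇒ 3j(1 1 2; 0 0 0)² = 2/15, sgn +1
Racah Σ t=0..0: t=0:+1/2 = 1/2
⇒ 3j(1 1 2; 1 0 -1)² = 1/10, sgn -1
4πI² = N·(3j₀)²·(3jₘ)² = 3/5
I = -1·√(0.6/4π) = -0.21850969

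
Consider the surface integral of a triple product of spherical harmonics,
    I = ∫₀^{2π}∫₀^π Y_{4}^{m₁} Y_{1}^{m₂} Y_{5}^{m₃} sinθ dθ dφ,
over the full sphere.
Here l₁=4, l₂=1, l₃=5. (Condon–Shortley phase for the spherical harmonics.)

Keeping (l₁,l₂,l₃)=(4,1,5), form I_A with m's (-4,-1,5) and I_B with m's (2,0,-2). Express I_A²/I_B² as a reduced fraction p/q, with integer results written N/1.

l's match ⇒ only the (l;m) 3-j factors differ between A and B.
A: triangle coeff Δ(4,1,5) = 1/495; Σ_t [0,0]: t=0:+1/80640 = 1/80640; (3j)²=1/11 [(4 1 5; -4 -1 5)], sign=+1
B: triangle coeff Δ(4,1,5) = 1/495; Σ_t [0,0]: t=0:+1/1440 = 1/1440; (3j)²=7/165 [(4 1 5; 2 0 -2)], sign=-1
I_A²/I_B² = (1/11)/(7/165) = 15/7

15/7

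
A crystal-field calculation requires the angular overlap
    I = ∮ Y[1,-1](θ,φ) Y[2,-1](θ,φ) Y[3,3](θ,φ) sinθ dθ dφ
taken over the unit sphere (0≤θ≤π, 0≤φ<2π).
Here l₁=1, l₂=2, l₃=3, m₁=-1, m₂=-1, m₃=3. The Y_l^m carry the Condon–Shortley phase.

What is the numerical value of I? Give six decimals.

-1 − 1 + 3 = 1 ≠ 0: azimuthal integral kills it; I = 0

0.000000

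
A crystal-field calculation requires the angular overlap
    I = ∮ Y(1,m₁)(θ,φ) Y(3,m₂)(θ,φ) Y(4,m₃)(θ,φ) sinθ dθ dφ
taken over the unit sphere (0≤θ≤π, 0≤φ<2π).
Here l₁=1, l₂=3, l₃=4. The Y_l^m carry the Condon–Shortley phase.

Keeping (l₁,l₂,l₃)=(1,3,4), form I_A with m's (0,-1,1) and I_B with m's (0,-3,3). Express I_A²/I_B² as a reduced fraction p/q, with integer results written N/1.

15/7

Same 1,3,4: normalisation and zero-m 3j drop out of the ratio.
A: Δ: 0! 2! 6! / 9! → 1/252; sum: t=0:+1/48 = 1/48; 3j²(1 3 4; 0 -1 1) = Δ·Π!·Σ² = 5/84  (sign -1)
B: Δ: 0! 2! 6! / 9! → 1/252; sum: t=0:+1/720 = 1/720; 3j²(1 3 4; 0 -3 3) = Δ·Π!·Σ² = 1/36  (sign -1)
I_A²/I_B² = (5/84)/(1/36) = 15/7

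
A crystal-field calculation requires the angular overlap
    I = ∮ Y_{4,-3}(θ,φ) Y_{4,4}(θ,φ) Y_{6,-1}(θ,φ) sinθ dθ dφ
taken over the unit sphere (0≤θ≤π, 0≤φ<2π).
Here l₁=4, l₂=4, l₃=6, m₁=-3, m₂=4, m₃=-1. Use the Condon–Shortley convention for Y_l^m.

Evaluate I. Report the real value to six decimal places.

0.065188

Checks pass: Σm=0; 14 even; l₃=6∈[0,8].
(2·4+1)(2·4+1)(2·6+1) = 1053
Δ: 2! 6! 6! / 15! → 1/1261260
sum: t=0:+1/4608 t=1:−1/1296 t=2:+1/4608 = -7/20736
3j²(4 4 6; 0 0 0) = Δ·Π!·Σ² = 20/1287  (sign -1)
sum: t=2:+1/172800 = 1/172800
3j²(4 4 6; -3 4 -1) = Δ·Π!·Σ² = 7/2145  (sign -1)
combine: 4πI² = 1053·20/1287·7/2145 = 84/1573
take √, sign +1: I = 0.06518840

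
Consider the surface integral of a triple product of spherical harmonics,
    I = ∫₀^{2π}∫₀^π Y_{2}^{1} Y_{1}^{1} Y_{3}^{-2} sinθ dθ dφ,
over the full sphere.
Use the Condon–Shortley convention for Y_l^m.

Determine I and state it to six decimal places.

0.261169

Checks pass: Σm=0; 6 even; l₃=3∈[1,3].
(2·2+1)(2·1+1)(2·3+1) = 105
Δ: 0! 4! 2! / 7! → 1/105
sum: t=0:+1/4 = 1/4
3j²(2 1 3; 0 0 0) = Δ·Π!·Σ² = 3/35  (sign -1)
sum: t=0:+1/12 = 1/12
3j²(2 1 3; 1 1 -2) = Δ·Π!·Σ² = 2/21  (sign -1)
combine: 4πI² = 105·3/35·2/21 = 6/7
take √, sign +1: I = 0.26116903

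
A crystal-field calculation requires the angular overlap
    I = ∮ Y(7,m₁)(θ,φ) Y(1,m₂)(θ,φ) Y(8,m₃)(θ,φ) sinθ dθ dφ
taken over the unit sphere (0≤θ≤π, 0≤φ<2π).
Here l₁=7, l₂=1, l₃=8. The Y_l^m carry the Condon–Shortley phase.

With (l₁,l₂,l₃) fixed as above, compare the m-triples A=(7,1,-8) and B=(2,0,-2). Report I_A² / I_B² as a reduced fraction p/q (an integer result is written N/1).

2/1

Same 7,1,8: normalisation and zero-m 3j drop out of the ratio.
A: Δ: 0! 14! 2! / 17! → 1/2040; sum: t=0:+1/174356582400 = 1/174356582400; 3j²(7 1 8; 7 1 -8) = Δ·Π!·Σ² = 1/17  (sign +1)
B: Δ: 0! 14! 2! / 17! → 1/2040; sum: t=0:+1/43545600 = 1/43545600; 3j²(7 1 8; 2 0 -2) = Δ·Π!·Σ² = 1/34  (sign +1)
I_A²/I_B² = (1/17)/(1/34) = 2/1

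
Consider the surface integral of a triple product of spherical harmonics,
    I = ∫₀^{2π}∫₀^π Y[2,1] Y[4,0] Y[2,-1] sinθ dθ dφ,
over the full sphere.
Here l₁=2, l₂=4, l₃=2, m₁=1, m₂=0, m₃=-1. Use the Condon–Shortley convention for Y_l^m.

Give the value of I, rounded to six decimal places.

0.161197

Checks pass: Σm=0; 8 even; l₃=2∈[2,6].
(2·2+1)(2·4+1)(2·2+1) = 225
Δ: 4! 0! 4! / 9! → 1/630
sum: t=2:+1/16 = 1/16
3j²(2 4 2; 0 0 0) = Δ·Π!·Σ² = 2/35  (sign +1)
sum: t=1:−1/36 = -1/36
3j²(2 4 2; 1 0 -1) = Δ·Π!·Σ² = 8/315  (sign +1)
combine: 4πI² = 225·2/35·8/315 = 16/49
take √, sign +1: I = 0.16119702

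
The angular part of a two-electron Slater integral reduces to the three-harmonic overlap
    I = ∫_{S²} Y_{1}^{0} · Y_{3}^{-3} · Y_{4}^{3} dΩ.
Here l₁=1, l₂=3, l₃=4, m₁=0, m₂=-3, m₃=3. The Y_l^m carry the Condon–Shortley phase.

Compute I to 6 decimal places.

Checks pass: Σm=0; 8 even; l₃=4∈[2,4].
(2·1+1)(2·3+1)(2·4+1) = 189
Δ: 0! 2! 6! / 9! → 1/252
sum: t=0:+1/36 = 1/36
3j²(1 3 4; 0 0 0) = Δ·Π!·Σ² = 4/63  (sign +1)
sum: t=0:+1/720 = 1/720
3j²(1 3 4; 0 -3 3) = Δ·Π!·Σ² = 1/36  (sign -1)
combine: 4πI² = 189·4/63·1/36 = 1/3
take √, sign -1: I = -0.16286750

-0.162868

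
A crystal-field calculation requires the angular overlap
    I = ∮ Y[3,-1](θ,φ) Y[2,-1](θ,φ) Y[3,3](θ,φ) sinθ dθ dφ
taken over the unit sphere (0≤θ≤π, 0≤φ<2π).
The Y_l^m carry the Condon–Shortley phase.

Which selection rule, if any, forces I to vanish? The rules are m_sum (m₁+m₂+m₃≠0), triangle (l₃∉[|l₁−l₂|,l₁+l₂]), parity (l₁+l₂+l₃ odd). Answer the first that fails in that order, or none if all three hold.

azimuthal sum: -1 − 1 + 3 = 1  ✗
1 ≤ 3 ≤ 5 (triangle on l)
L = 3 + 2 + 3 = 8 (even)

m_sum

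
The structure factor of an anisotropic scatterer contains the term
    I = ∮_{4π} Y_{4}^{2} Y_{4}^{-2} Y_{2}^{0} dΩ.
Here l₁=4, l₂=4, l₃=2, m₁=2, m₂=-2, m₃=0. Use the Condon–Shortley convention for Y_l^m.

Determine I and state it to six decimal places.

0.065536

Checks pass: Σm=0; 10 even; l₃=2∈[0,8].
(2·4+1)(2·4+1)(2·2+1) = 405
Δ: 6! 2! 2! / 11! → 1/13860
sum: t=2:+1/192 t=3:−1/36 t=4:+1/192 = -5/288
3j²(4 4 2; 0 0 0) = Δ·Π!·Σ² = 20/693  (sign -1)
sum: t=0:+1/2880 t=1:−1/120 t=2:+1/192 = -1/360
3j²(4 4 2; 2 -2 0) = Δ·Π!·Σ² = 16/3465  (sign -1)
combine: 4πI² = 405·20/693·16/3465 = 320/5929
take √, sign +1: I = 0.06553591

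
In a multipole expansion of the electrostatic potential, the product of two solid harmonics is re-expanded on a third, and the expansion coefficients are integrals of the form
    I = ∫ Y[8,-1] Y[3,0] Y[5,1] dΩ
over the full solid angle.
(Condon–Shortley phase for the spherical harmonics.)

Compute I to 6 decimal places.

Checks pass: Σm=0; 16 even; l₃=5∈[5,11].
(2·8+1)(2·3+1)(2·5+1) = 1309
Δ: 6! 10! 0! / 17! → 1/136136
sum: t=3:−1/518400 = -1/518400
3j²(8 3 5; 0 0 0) = Δ·Π!·Σ² = 56/2431  (sign +1)
sum: t=3:−1/622080 = -1/622080
3j²(8 3 5; -1 0 1) = Δ·Π!·Σ² = 105/4862  (sign -1)
combine: 4πI² = 1309·56/2431·105/4862 = 20580/31603
take √, sign -1: I = -0.22764263

-0.227643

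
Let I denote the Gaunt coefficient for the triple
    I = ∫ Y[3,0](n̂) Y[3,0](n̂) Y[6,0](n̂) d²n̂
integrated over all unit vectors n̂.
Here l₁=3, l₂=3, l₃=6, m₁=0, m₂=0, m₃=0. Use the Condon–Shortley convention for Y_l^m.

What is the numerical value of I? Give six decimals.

Checks pass: Σm=0; 12 even; l₃=6∈[0,6].
(2·3+1)(2·3+1)(2·6+1) = 637
Δ: 0! 6! 6! / 13! → 1/12012
sum: t=0:+1/1296 = 1/1296
3j²(3 3 6; 0 0 0) = Δ·Π!·Σ² = 100/3003  (sign +1)
(m-triple is (0,0,0) — same symbol as above.)
combine: 4πI² = 637·100/3003·100/3003 = 10000/14157
take √, sign +1: I = 0.23708793

0.237088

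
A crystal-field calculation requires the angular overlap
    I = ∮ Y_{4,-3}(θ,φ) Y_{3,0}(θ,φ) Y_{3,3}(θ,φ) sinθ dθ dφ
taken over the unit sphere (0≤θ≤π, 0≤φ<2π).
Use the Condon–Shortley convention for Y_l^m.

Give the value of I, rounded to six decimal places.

m-sum 0 ✓  L=10 even ✓  1≤3≤7 ✓
Π(2lᵢ+1) = 9×7×7 = 441
triangle coeff Δ(4,3,3) = 1/34650
Σ_t [1,3]: t=1:−1/72 t=2:+1/16 t=3:−1/72 = 5/144
(3j)²=2/77 [(4 3 3; 0 0 0)], sign=-1
Σ_t [3,3]: t=3:−1/288 = -1/288
(3j)²=1/22 [(4 3 3; -3 0 3)], sign=-1
⇒ 4πI² = 63/121
I = (+1)√(63/121/(4π)) = 0.20355073

0.203551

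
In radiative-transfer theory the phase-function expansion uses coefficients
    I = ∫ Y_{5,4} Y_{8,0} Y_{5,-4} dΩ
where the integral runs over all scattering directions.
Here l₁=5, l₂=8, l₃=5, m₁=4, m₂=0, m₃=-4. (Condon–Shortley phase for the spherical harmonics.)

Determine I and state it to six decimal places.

m-sum 0 ✓  L=18 even ✓  3≤5≤13 ✓
Π(2lᵢ+1) = 11×17×11 = 2057
triangle coeff Δ(5,8,5) = 1/37413090
Σ_t [3,5]: t=3:−1/1036800 t=4:+1/331776 t=5:−1/1036800 = 1/921600
(3j)²=490/46189 [(5 8 5; 0 0 0)], sign=-1
Σ_t [0,1]: t=0:+1/1625702400 t=1:−1/50803200 = -31/1625702400
(3j)²=961/461890 [(5 8 5; 4 0 -4)], sign=+1
⇒ 4πI² = 47089/1037153
I = (-1)√(47089/1037153/(4π)) = -0.06010815

-0.060108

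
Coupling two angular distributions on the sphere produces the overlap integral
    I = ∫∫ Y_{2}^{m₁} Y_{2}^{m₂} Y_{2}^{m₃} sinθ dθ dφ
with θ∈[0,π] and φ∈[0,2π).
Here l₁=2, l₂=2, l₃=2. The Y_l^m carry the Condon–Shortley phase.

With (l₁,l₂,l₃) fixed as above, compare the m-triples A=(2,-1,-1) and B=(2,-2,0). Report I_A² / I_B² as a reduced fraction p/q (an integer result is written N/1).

3/2

l's match ⇒ only the (l;m) 3-j factors differ between A and B.
A: triangle coeff Δ(2,2,2) = 1/630; Σ_t [0,0]: t=0:+1/4 = 1/4; (3j)²=3/35 [(2 2 2; 2 -1 -1)], sign=-1
B: triangle coeff Δ(2,2,2) = 1/630; Σ_t [0,0]: t=0:+1/8 = 1/8; (3j)²=2/35 [(2 2 2; 2 -2 0)], sign=+1
I_A²/I_B² = (3/35)/(2/35) = 3/2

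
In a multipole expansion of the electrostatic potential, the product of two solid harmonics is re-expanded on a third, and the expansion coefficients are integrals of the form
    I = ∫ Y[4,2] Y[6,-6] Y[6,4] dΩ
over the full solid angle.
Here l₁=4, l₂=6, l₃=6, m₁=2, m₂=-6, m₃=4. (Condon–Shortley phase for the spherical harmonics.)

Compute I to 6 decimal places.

m-sum 0 ✓  L=16 even ✓  2≤6≤10 ✓
Π(2lᵢ+1) = 9×13×13 = 1521
triangle coeff Δ(4,6,6) = 1/15315300
Σ_t [0,4]: t=0:+1/829440 t=1:−1/25920 t=2:+1/9216 t=3:−1/25920 t=4:+1/829440 = 7/207360
(3j)²=28/2431 [(4 6 6; 0 0 0)], sign=+1
Σ_t [0,0]: t=0:+1/3870720 = 1/3870720
(3j)²=135/6188 [(4 6 6; 2 -6 4)], sign=+1
⇒ 4πI² = 1215/3179
I = (+1)√(1215/3179/(4π)) = 0.17439657

0.174397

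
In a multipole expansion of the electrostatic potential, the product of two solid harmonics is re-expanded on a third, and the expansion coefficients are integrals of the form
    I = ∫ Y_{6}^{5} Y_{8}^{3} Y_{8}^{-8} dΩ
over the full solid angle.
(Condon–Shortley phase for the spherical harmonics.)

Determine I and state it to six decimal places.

Checks pass: Σm=0; 22 even; l₃=8∈[2,14].
(2·6+1)(2·8+1)(2·8+1) = 3757
Δ: 6! 6! 10! / 23! → 1/13742520792
sum: t=0:+1/41803776000 t=1:−1/435456000 t=2:+1/39813120 t=3:−1/18662400 t=4:+1/39813120 t=5:−1/435456000 t=6:+1/41803776000 = -11/1393459200
3j²(6 8 8; 0 0 0) = Δ·Π!·Σ² = 600/96577  (sign -1)
sum: t=1:−1/313528320000 = -1/313528320000
3j²(6 8 8; 5 3 -8) = Δ·Π!·Σ² = 22/7429  (sign -1)
combine: 4πI² = 3757·600/96577·22/7429 = 13200/190969
take √, sign +1: I = 0.07416527

0.074165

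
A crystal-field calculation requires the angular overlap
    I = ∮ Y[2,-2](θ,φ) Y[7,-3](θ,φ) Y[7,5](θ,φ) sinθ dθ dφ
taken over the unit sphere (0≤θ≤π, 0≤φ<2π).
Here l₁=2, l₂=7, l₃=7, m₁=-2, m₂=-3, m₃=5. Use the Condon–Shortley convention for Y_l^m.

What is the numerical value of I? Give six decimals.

0.139127

m-sum 0 ✓  L=16 even ✓  5≤7≤9 ✓
Π(2lᵢ+1) = 5×15×15 = 1125
triangle coeff Δ(2,7,7) = 1/185640
Σ_t [0,2]: t=0:+1/2419200 t=1:−1/518400 t=2:+1/2419200 = -1/907200
(3j)²=56/3315 [(2 7 7; 0 0 0)], sign=+1
Σ_t [2,2]: t=2:+1/29030400 = 1/29030400
(3j)²=99/7735 [(2 7 7; -2 -3 5)], sign=+1
⇒ 4πI² = 11880/48841
I = (+1)√(11880/48841/(4π)) = 0.13912687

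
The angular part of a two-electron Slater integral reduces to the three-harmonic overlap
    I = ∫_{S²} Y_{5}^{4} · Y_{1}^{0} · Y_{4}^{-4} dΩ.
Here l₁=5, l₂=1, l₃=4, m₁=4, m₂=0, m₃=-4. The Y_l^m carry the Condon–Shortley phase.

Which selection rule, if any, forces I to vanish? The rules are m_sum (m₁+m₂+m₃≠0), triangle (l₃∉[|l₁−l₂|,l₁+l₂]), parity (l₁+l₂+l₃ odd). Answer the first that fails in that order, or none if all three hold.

Σmᵢ = 0  ✓
l₃∈[|l₁−l₂|,l₁+l₂]=[4,6], have l₃=4  ✓
Σlᵢ = 10 ⇒ even  ✓

none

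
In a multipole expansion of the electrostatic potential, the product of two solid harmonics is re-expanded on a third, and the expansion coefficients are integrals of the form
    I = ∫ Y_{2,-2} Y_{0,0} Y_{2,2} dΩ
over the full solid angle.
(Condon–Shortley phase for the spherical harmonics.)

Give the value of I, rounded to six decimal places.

Checks pass: Σm=0; 4 even; l₃=2∈[2,2].
(2·2+1)(2·0+1)(2·2+1) = 25
Δ: 0! 4! 0! / 5! → 1/5
sum: t=0:+1/4 = 1/4
3j²(2 0 2; 0 0 0) = Δ·Π!·Σ² = 1/5  (sign +1)
sum: t=0:+1/24 = 1/24
3j²(2 0 2; -2 0 2) = Δ·Π!·Σ² = 1/5  (sign +1)
combine: 4πI² = 25·1/5·1/5 = 1/1
take √, sign +1: I = 0.28209479

0.282095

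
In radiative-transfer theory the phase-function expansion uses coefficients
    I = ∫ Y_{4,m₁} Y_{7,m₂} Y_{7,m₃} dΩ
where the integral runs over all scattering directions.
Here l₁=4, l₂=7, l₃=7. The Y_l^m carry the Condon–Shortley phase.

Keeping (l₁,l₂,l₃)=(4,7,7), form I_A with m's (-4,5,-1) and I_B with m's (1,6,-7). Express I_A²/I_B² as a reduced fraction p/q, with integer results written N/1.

675/1859

Shared (l₁,l₂,l₃)=(4,7,7): N and (l;000)² cancel in I_A²/I_B².
A: Δ = 4!·4!·10!/19! = 1/58198140; Racah Σ t=4..4: t=4:+1/46448640 = 1/46448640; ⇒ 3j(4 7 7; -4 5 -1)² = 75/8398, sgn +1
B: Δ = 4!·4!·10!/19! = 1/58198140; Racah Σ t=3..3: t=3:−1/522547200 = -1/522547200; ⇒ 3j(4 7 7; 1 6 -7)² = 143/5814, sgn -1
I_A²/I_B² = (75/8398)/(143/5814) = 675/1859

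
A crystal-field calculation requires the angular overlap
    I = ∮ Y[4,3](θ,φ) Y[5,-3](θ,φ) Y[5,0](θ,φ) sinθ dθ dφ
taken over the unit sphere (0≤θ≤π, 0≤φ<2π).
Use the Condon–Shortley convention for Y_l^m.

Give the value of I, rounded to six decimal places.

Checks pass: Σm=0; 14 even; l₃=5∈[1,9].
(2·4+1)(2·5+1)(2·5+1) = 1089
Δ: 4! 4! 6! / 15! → 1/3153150
sum: t=0:+1/69120 t=1:−1/1728 t=2:+1/576 t=3:−1/1728 t=4:+1/69120 = 7/11520
3j²(4 5 5; 0 0 0) = Δ·Π!·Σ² = 2/143  (sign -1)
sum: t=0:+1/6912 t=1:−1/17280 = 1/11520
3j²(4 5 5; 3 -3 0) = Δ·Π!·Σ² = 2/143  (sign -1)
combine: 4πI² = 1089·2/143·2/143 = 36/169
take √, sign +1: I = 0.13019760

0.130198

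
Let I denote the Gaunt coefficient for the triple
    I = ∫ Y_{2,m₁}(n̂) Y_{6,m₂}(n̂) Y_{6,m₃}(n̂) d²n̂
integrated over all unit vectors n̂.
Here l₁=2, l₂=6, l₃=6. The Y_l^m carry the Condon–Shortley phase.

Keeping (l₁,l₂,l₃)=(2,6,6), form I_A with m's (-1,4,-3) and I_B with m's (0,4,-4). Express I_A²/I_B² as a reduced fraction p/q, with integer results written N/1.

Same 2,6,6: normalisation and zero-m 3j drop out of the ratio.
A: Δ: 2! 2! 10! / 15! → 1/90090; sum: t=1:−1/725760 t=2:+1/161280 = 1/207360; 3j²(2 6 6; -1 4 -3) = Δ·Π!·Σ² = 7/286  (sign -1)
B: Δ: 2! 2! 10! / 15! → 1/90090; sum: t=0:+1/14515200 t=1:−1/362880 t=2:+1/322560 = 1/2419200; 3j²(2 6 6; 0 4 -4) = Δ·Π!·Σ² = 2/5005  (sign +1)
I_A²/I_B² = (7/286)/(2/5005) = 245/4

245/4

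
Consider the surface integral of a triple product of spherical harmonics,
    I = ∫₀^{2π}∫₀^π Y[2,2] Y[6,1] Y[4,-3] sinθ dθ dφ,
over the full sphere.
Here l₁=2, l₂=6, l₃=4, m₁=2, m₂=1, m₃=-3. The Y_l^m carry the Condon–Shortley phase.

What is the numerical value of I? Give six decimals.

-0.035563

Checks pass: Σm=0; 12 even; l₃=4∈[4,8].
(2·2+1)(2·6+1)(2·4+1) = 585
Δ: 4! 0! 8! / 13! → 1/6435
sum: t=2:+1/2304 = 1/2304
3j²(2 6 4; 0 0 0) = Δ·Π!·Σ² = 5/143  (sign +1)
sum: t=0:+1/120960 = 1/120960
3j²(2 6 4; 2 1 -3) = Δ·Π!·Σ² = 1/1287  (sign -1)
combine: 4πI² = 585·5/143·1/1287 = 25/1573
take √, sign -1: I = -0.03556319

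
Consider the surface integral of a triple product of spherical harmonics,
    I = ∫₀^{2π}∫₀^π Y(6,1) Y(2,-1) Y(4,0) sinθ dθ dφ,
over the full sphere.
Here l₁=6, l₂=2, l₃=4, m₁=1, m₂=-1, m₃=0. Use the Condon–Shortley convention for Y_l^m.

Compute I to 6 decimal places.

-0.210395

Checks pass: Σm=0; 12 even; l₃=4∈[4,8].
(2·6+1)(2·2+1)(2·4+1) = 585
Δ: 4! 8! 0! / 13! → 1/6435
sum: t=2:+1/2304 = 1/2304
3j²(6 2 4; 0 0 0) = Δ·Π!·Σ² = 5/143  (sign +1)
sum: t=1:−1/3456 = -1/3456
3j²(6 2 4; 1 -1 0) = Δ·Π!·Σ² = 35/1287  (sign -1)
combine: 4πI² = 585·5/143·35/1287 = 875/1573
take √, sign -1: I = -0.21039467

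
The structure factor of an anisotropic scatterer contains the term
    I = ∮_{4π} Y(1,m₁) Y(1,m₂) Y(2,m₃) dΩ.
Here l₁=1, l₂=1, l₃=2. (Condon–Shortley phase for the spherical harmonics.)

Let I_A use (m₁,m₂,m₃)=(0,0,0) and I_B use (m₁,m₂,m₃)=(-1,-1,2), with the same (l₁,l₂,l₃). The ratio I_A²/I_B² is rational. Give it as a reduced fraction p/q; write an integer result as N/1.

2/3

Shared (l₁,l₂,l₃)=(1,1,2): N and (l;000)² cancel in I_A²/I_B².
A: Δ = 0!·2!·2!/5! = 1/30; Racah Σ t=0..0: t=0:+1/1 = 1/1; ⇒ 3j(1 1 2; 0 0 0)² = 2/15, sgn +1
B: Δ = 0!·2!·2!/5! = 1/30; Racah Σ t=0..0: t=0:+1/4 = 1/4; ⇒ 3j(1 1 2; -1 -1 2)² = 1/5, sgn +1
I_A²/I_B² = (2/15)/(1/5) = 2/3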